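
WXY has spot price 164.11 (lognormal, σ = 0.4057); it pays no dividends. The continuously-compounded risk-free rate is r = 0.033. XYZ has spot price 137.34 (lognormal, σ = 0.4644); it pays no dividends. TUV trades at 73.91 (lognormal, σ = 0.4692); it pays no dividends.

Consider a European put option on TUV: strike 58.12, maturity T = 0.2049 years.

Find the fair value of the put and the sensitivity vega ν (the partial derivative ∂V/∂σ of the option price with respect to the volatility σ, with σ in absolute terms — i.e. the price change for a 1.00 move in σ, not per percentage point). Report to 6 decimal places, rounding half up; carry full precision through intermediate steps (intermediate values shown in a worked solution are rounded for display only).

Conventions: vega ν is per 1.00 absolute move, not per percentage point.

σ√T = 0.4692·√0.2049 = 0.212388
d₁ = (ln(S/K) + (r+σ²/2)T) / (σ√T) = (ln(73.91/58.12) + (0.033+0.4692²/2)·0.2049) / 0.212388 = (0.240338 + 0.029316) / 0.212388 = 1.269633
d₂ = d₁ − σ√T = 1.269633 − 0.212388 = 1.057246
e^{−rT} = 0.993261
N(−d₁) = 0.102108,  N(−d₂) = 0.145200
Put price V = K·e^{−rT}·N(−d₂) − S·N(−d₁) = 8.382140 − 7.546778 = 0.835362
φ(d₁) = (1/√(2π))·e^{−d₁²/2} = 0.178187
ν = S·φ(d₁)·√T = 5.961421

price = 0.835362
ν = 5.961421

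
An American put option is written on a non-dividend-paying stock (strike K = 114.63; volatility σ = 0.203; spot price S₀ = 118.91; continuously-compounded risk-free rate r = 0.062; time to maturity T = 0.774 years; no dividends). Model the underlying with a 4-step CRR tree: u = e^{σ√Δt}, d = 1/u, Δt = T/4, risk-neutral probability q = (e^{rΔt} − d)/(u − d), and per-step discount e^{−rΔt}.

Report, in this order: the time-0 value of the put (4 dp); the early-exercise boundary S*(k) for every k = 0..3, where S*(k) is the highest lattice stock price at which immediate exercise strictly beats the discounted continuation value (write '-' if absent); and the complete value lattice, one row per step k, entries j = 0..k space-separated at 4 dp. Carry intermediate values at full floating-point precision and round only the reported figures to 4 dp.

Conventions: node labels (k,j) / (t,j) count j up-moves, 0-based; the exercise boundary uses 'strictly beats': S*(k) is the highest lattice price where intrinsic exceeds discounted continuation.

params: Δt=0.19350 u=1.09341 d=0.91457 q=0.54518 e^(-rΔt)=0.98807
t_4 payoffs: 31.4357 15.1683 0.0000 0.0000 0.0000
t_3: node(3,0) S=90.9651 payoff=23.6649 vs cont=22.2979 → 23.6649 [stop]  node(3,1) S=108.7520 payoff=5.8780 vs cont=6.8166 → 6.8166 [wait]  node(3,2) S=130.0168 payoff=0.0000 vs cont=0.0000 → 0.0000 [wait]  node(3,3) S=155.4397 payoff=0.0000 vs cont=0.0000 → 0.0000 [wait]  ⇒ S*(3)=90.9651
t_2: node(2,0) S=99.4617 payoff=15.1683 vs cont=14.3068 → 15.1683 [stop]  node(2,1) S=118.9100 payoff=0.0000 vs cont=3.0633 → 3.0633 [wait]  node(2,2) S=142.1611 payoff=0.0000 vs cont=0.0000 → 0.0000 [wait]  ⇒ S*(2)=99.4617
t_1: node(1,0) S=108.7520 payoff=5.8780 vs cont=8.4667 → 8.4667 [wait]  node(1,1) S=130.0168 payoff=0.0000 vs cont=1.3766 → 1.3766 [wait]  ⇒ S*(1)=-
t_0: node(0,0) S=118.9100 payoff=0.0000 vs cont=4.5465 → 4.5465 [wait]  ⇒ S*(0)=-

price = 4.5465
boundary = - - 99.4617 90.9651
tree:
4.5465
8.4667 1.3766
15.1683 3.0633 0.0000
23.6649 6.8166 0.0000 0.0000
31.4357 15.1683 0.0000 0.0000 0.0000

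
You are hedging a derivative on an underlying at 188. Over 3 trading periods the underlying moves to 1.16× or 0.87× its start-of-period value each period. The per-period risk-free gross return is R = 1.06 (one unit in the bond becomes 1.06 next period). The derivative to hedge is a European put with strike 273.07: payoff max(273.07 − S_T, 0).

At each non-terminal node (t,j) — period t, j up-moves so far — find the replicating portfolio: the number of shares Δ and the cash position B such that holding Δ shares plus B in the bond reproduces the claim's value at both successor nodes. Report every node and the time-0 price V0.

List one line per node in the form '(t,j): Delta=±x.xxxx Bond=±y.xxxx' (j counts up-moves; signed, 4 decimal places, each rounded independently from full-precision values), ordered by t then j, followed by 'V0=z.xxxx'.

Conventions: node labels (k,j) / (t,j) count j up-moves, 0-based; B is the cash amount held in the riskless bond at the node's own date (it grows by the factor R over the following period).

The replicating-portfolio and risk-neutral prices coincide; use p* = (1.06−0.87)/(1.16−0.87) = 0.6552 for the latter.
Terminal payoffs: V(3,0)=149.2714, V(3,1)=108.0052, V(3,2)=52.9837, V(3,3)=0.0000
(2,0): S=142.2972. Δ = (V_up−V_dn)/(S_up−S_dn) = (108.0052−149.2714)/(165.0648−123.7986) = -1.0000. V = [p*·108.0052 + (1−p*)·149.2714]/1.06 = 115.3160. B = V − Δ·S = 257.6132.
(2,1): S=189.7296. Δ = (V_up−V_dn)/(S_up−S_dn) = (52.9837−108.0052)/(220.0863−165.0648) = -1.0000. V = [p*·52.9837 + (1−p*)·108.0052]/1.06 = 67.8836. B = V − Δ·S = 257.6132.
(2,2): S=252.9728. Δ = (V_up−V_dn)/(S_up−S_dn) = (0.0000−52.9837)/(293.4484−220.0863) = -0.7222. V = [p*·0.0000 + (1−p*)·52.9837]/1.06 = 17.2361. B = V − Δ·S = 199.9384.
(1,0): S=163.5600. Δ = (V_up−V_dn)/(S_up−S_dn) = (67.8836−115.3160)/(189.7296−142.2972) = -1.0000. V = [p*·67.8836 + (1−p*)·115.3160]/1.06 = 79.4713. B = V − Δ·S = 243.0313.
(1,1): S=218.0800. Δ = (V_up−V_dn)/(S_up−S_dn) = (17.2361−67.8836)/(252.9728−189.7296) = -0.8008. V = [p*·17.2361 + (1−p*)·67.8836]/1.06 = 32.7365. B = V − Δ·S = 207.3832.
(0,0): S=188.0000. Δ = (V_up−V_dn)/(S_up−S_dn) = (32.7365−79.4713)/(218.0800−163.5600) = -0.8572. V = [p*·32.7365 + (1−p*)·79.4713]/1.06 = 46.0868. B = V − Δ·S = 207.2412.
Verification: the root portfolio costs Δ(0,0)·S0 + B(0,0) = 46.0868, matching V0.

(0,0): Delta=-0.8572 Bond=207.2412
(1,0): Delta=-1.0000 Bond=243.0313
(1,1): Delta=-0.8008 Bond=207.3832
(2,0): Delta=-1.0000 Bond=257.6132
(2,1): Delta=-1.0000 Bond=257.6132
(2,2): Delta=-0.7222 Bond=199.9384
V0=46.0868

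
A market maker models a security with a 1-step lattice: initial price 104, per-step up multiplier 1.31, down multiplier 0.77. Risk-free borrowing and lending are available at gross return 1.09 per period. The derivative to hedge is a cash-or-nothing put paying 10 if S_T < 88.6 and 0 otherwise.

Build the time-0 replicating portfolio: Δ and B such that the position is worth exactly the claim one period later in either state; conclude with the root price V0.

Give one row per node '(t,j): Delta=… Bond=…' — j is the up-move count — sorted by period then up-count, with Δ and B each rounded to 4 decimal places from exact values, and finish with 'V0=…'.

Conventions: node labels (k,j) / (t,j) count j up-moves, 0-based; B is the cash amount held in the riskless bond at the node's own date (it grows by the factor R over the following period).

(0,0): Delta=-0.1781 Bond=22.2562
V0=3.7377

Risk-neutral probability p* = (R−d)/(u−d) = (1.09−0.77)/(1.31−0.77) = 0.5926.
At maturity the claim pays: V(1,0)=10.0000, V(1,1)=0.0000
Node (0,0) S=104.0000: V=(p*·0.0000+(1−p*)·10.0000)/1.09=3.7377; Δ=(0.0000−10.0000)/(136.2400−80.0800)=-0.1781; B=V−Δ·S=22.2562
As a check, the time-0 holding Δ(0,0)·S0 + B(0,0) comes to 3.7377 — exactly V0.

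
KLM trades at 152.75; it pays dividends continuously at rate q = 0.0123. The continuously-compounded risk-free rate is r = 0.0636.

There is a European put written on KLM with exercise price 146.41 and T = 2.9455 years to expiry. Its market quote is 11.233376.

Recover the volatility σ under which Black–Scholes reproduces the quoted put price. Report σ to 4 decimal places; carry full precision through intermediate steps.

At σ = 0.2392 the Black–Scholes value reproduces the quote:
σ√T = 0.2392·√2.9455 = 0.410526
d₁ = (ln(S/K) + (r−q+σ²/2)T) / (σ√T) = (ln(152.75/146.41) + (0.0636−0.0123+0.2392²/2)·2.9455) / 0.410526 = (0.042392 + 0.235370) / 0.410526 = 0.676599
d₂ = d₁ − σ√T = 0.676599 − 0.410526 = 0.266073
e^{−rT} = 0.829167
e^{−qT} = 0.964419
N(−d₁) = 0.249330,  N(−d₂) = 0.395091
V = K·e^{−rT}·N(−d₂) − S·e^{−qT}·N(−d₁) = 47.963430 − 36.730054 = 11.233376 (matching the quote); vega is positive throughout, so no other σ reproduces this price

sigma = 0.2392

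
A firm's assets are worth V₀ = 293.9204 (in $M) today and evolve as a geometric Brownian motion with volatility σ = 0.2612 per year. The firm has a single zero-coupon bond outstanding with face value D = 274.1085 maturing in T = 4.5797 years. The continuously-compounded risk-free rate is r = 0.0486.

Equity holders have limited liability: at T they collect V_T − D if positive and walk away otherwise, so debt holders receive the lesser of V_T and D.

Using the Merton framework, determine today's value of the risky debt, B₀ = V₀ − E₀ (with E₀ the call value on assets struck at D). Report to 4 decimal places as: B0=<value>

Work the structural quantities from V₀ = 293.9204 against face 274.1085:
d₁ = [ln(V₀/D) + (r + σ²/2)T] / (σ√T)
   = [ln(293.9204/274.1085) + (0.0486 + 0.5·0.2612²)·4.5797] / (0.2612·√4.5797)
   = [0.069785 + 0.378799] / 0.558974 = 0.802514
d₂ = d₁ − σ√T = 0.802514 − 0.558974 = 0.243540
N(d₁) = 0.788872,  N(d₂) = 0.596206,  e^(−rT) = 0.800456
E₀ = V₀·N(d₁) − D·e^(−rT)·N(d₂)
   = 293.9204·0.788872 − 274.1085·0.800456·0.596206 = 101.050863
B₀ = V₀ − E₀ = 293.9204 − 101.050863 = 192.869537

B0=192.8695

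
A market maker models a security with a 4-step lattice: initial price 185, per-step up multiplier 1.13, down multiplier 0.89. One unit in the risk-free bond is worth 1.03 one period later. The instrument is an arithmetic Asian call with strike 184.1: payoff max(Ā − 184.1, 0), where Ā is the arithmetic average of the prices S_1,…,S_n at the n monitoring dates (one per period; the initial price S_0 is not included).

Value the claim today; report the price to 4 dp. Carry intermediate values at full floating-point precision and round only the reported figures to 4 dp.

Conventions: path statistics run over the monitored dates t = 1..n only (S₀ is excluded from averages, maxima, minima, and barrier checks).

price = 19.4648

No-arbitrage gives p* = (R−d)/(u−d) = 0.5833: enumerate every path, weight its payoff by its p*-probability, and discount by R^4.
Enumerate all 2^4 = 16 price paths (U = up ×1.13, D = down ×0.89); each path with k up-moves has probability p*^k·(1−p*)^(4−k).
DDDD: Ā=139.4202, payoff=0.0000, prob=0.030141
UDDD: Ā=177.0167, payoff=0.0000, prob=0.042197
DUDD: Ā=165.9167, payoff=0.0000, prob=0.042197
UUDD: Ā=210.6583, payoff=26.5583, prob=0.059076
DDUD: Ā=156.0377, payoff=0.0000, prob=0.042197
UDUD: Ā=198.1153, payoff=14.0153, prob=0.059076
DUUD: Ā=187.0153, payoff=2.9153, prob=0.059076
UUUD: Ā=237.4464, payoff=53.3464, prob=0.082706
DDDU: Ā=147.2454, payoff=0.0000, prob=0.042197
UDDU: Ā=186.9520, payoff=2.8520, prob=0.059076
DUDU: Ā=175.8520, payoff=0.0000, prob=0.059076
UUDU: Ā=223.2728, payoff=39.1728, prob=0.082706
DDUU: Ā=165.9730, payoff=0.0000, prob=0.059076
UDUU: Ā=210.7298, payoff=26.6298, prob=0.082706
DUUU: Ā=199.6298, payoff=15.5298, prob=0.082706
UUUU: Ā=253.4625, payoff=69.3625, prob=0.115789
Price = Σ prob·payoff / R^4 = 21.907833 / 1.125509 = 19.4648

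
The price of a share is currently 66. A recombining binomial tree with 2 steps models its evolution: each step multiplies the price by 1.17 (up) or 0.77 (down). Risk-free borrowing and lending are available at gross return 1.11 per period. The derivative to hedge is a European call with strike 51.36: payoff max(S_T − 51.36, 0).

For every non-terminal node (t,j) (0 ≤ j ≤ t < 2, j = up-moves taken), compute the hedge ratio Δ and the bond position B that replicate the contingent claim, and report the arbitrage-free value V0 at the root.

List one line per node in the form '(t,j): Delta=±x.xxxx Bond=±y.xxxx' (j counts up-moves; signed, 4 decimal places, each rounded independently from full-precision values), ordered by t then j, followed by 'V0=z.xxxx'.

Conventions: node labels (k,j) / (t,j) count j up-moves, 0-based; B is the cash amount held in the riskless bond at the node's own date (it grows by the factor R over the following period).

(0,0): Delta=0.9374 Bond=-37.3303
(1,0): Delta=0.3984 Bond=-14.0463
(1,1): Delta=1.0000 Bond=-46.2703
V0=24.5384

Since d<R<u, set p* = (R−d)/(u−d) = 0.8500; price each node as the discounted p*-expectation of its children.
At maturity the claim pays: V(2,0)=0.0000, V(2,1)=8.0994, V(2,2)=38.9874
Node (1,0) S=50.8200: V=(p*·8.0994+(1−p*)·0.0000)/1.11=6.2022; Δ=(8.0994−0.0000)/(59.4594−39.1314)=0.3984; B=V−Δ·S=-14.0463
Node (1,1) S=77.2200: V=(p*·38.9874+(1−p*)·8.0994)/1.11=30.9497; Δ=(38.9874−8.0994)/(90.3474−59.4594)=1.0000; B=V−Δ·S=-46.2703
Node (0,0) S=66.0000: V=(p*·30.9497+(1−p*)·6.2022)/1.11=24.5384; Δ=(30.9497−6.2022)/(77.2200−50.8200)=0.9374; B=V−Δ·S=-37.3303
Verification: the root portfolio costs Δ(0,0)·S0 + B(0,0) = 24.5384, matching V0.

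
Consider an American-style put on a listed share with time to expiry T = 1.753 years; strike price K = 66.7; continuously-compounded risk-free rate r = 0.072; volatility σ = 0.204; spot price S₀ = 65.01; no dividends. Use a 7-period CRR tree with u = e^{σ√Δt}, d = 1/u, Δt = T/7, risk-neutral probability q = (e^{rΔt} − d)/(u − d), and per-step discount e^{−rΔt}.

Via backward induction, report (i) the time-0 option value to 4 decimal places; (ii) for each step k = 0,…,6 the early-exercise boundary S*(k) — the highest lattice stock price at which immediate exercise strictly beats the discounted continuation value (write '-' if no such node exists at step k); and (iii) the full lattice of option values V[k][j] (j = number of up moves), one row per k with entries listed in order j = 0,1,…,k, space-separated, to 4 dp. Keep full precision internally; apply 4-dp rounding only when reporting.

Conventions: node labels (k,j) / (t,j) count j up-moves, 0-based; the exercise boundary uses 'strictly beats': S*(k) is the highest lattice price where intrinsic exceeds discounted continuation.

Δt=0.25043  u=1.10748  d=0.90295  q=0.56346  discount=0.98213
step 7 (expiry): payoffs max(K−S,0) = 34.8853 27.6788 18.8401 7.9992 0.0000 0.0000 0.0000 0.0000
step 6: (k=6,j=0): S=35.2342, K−S=31.4658, hold=30.2739 ⇒ V=31.4658 exercise | (k=6,j=1): S=43.2152, K−S=23.4848, hold=22.2930 ⇒ V=23.4848 exercise | (k=6,j=2): S=53.0039, K−S=13.6961, hold=12.5042 ⇒ V=13.6961 exercise | (k=6,j=3): S=65.0100, K−S=1.6900, hold=3.4296 ⇒ V=3.4296 continue | (k=6,j=4): S=79.7356, K−S=0.0000, hold=0.0000 ⇒ V=0.0000 continue | (k=6,j=5): S=97.7967, K−S=0.0000, hold=0.0000 ⇒ V=0.0000 continue | (k=6,j=6): S=119.9489, K−S=0.0000, hold=0.0000 ⇒ V=0.0000 continue  boundary S*=53.0039
step 5: (k=5,j=0): S=39.0212, K−S=27.6788, hold=26.4870 ⇒ V=27.6788 exercise | (k=5,j=1): S=47.8599, K−S=18.8401, hold=17.6482 ⇒ V=18.8401 exercise | (k=5,j=2): S=58.7008, K−S=7.9992, hold=7.7700 ⇒ V=7.9992 exercise | (k=5,j=3): S=71.9973, K−S=0.0000, hold=1.4704 ⇒ V=1.4704 continue | (k=5,j=4): S=88.3056, K−S=0.0000, hold=0.0000 ⇒ V=0.0000 continue | (k=5,j=5): S=108.3079, K−S=0.0000, hold=0.0000 ⇒ V=0.0000 continue  boundary S*=58.7008
step 4: (k=4,j=0): S=43.2152, K−S=23.4848, hold=22.2930 ⇒ V=23.4848 exercise | (k=4,j=1): S=53.0039, K−S=13.6961, hold=12.5042 ⇒ V=13.6961 exercise | (k=4,j=2): S=65.0100, K−S=1.6900, hold=4.2433 ⇒ V=4.2433 continue | (k=4,j=3): S=79.7356, K−S=0.0000, hold=0.6304 ⇒ V=0.6304 continue | (k=4,j=4): S=97.7967, K−S=0.0000, hold=0.0000 ⇒ V=0.0000 continue  boundary S*=53.0039
step 3: (k=3,j=0): S=47.8599, K−S=18.8401, hold=17.6482 ⇒ V=18.8401 exercise | (k=3,j=1): S=58.7008, K−S=7.9992, hold=8.2203 ⇒ V=8.2203 continue | (k=3,j=2): S=71.9973, K−S=0.0000, hold=2.1681 ⇒ V=2.1681 continue | (k=3,j=3): S=88.3056, K−S=0.0000, hold=0.2703 ⇒ V=0.2703 continue  boundary S*=47.8599
step 2: (k=2,j=0): S=53.0039, K−S=13.6961, hold=12.6265 ⇒ V=13.6961 exercise | (k=2,j=1): S=65.0100, K−S=1.6900, hold=4.7242 ⇒ V=4.7242 continue | (k=2,j=2): S=79.7356, K−S=0.0000, hold=1.0791 ⇒ V=1.0791 continue  boundary S*=53.0039
step 1: (k=1,j=0): S=58.7008, K−S=7.9992, hold=8.4864 ⇒ V=8.4864 continue | (k=1,j=1): S=71.9973, K−S=0.0000, hold=2.6226 ⇒ V=2.6226 continue  boundary S*=-
step 0: (k=0,j=0): S=65.0100, K−S=1.6900, hold=5.0898 ⇒ V=5.0898 continue  boundary S*=-

price = 5.0898
boundary = - - 53.0039 47.8599 53.0039 58.7008 53.0039
tree:
5.0898
8.4864 2.6226
13.6961 4.7242 1.0791
18.8401 8.2203 2.1681 0.2703
23.4848 13.6961 4.2433 0.6304 0.0000
27.6788 18.8401 7.9992 1.4704 0.0000 0.0000
31.4658 23.4848 13.6961 3.4296 0.0000 0.0000 0.0000
34.8853 27.6788 18.8401 7.9992 0.0000 0.0000 0.0000 0.0000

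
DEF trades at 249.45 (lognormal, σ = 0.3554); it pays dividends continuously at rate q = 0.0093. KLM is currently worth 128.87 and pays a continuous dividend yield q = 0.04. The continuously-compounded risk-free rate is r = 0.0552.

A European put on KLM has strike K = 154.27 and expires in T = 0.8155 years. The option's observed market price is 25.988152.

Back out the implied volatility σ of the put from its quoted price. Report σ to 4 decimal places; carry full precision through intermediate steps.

sigma = 0.2273

At σ = 0.2273 the Black–Scholes value reproduces the quote:
σ√T = 0.2273·√0.8155 = 0.205263
d₁ = (ln(S/K) + (r−q+σ²/2)T) / (σ√T) = (ln(128.87/154.27) + (0.0552−0.04+0.2273²/2)·0.8155) / 0.205263 = (-0.179900 + 0.033462) / 0.205263 = -0.713415
d₂ = d₁ − σ√T = -0.713415 − 0.205263 = -0.918679
e^{−rT} = 0.955983
e^{−qT} = 0.967906
N(−d₁) = 0.762206,  N(−d₂) = 0.820868
V = K·e^{−rT}·N(−d₂) − S·e^{−qT}·N(−d₁) = 121.061175 − 95.073023 = 25.988152 (matching the quote); vega is positive throughout, so no other σ reproduces this price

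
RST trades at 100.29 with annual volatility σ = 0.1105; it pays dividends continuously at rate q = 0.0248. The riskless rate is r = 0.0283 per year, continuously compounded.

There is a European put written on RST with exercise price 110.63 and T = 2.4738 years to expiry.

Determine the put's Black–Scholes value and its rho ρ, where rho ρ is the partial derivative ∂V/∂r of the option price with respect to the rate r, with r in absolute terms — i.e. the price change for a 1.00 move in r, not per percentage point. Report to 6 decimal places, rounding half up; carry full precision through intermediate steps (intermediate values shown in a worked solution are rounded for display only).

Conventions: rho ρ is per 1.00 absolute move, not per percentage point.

σ√T = 0.1105·√2.4738 = 0.173798
d₁ = (ln(S/K) + (r−q+σ²/2)T) / (σ√T) = (ln(100.29/110.63) + (0.0283−0.0248+0.1105²/2)·2.4738) / 0.173798 = (-0.098125 + 0.023761) / 0.173798 = -0.427877
d₂ = d₁ − σ√T = -0.427877 − 0.173798 = -0.601675
e^{−rT} = 0.932386
e^{−qT} = 0.940494
N(−d₁) = 0.665630,  N(−d₂) = 0.726305
Put price V = K·e^{−rT}·N(−d₂) − S·e^{−qT}·N(−d₁) = 74.918226 − 62.783606 = 12.134620
ρ = −K·T·e^{−rT}·N(−d₂) = -185.332707

price = 12.134620
ρ = -185.332707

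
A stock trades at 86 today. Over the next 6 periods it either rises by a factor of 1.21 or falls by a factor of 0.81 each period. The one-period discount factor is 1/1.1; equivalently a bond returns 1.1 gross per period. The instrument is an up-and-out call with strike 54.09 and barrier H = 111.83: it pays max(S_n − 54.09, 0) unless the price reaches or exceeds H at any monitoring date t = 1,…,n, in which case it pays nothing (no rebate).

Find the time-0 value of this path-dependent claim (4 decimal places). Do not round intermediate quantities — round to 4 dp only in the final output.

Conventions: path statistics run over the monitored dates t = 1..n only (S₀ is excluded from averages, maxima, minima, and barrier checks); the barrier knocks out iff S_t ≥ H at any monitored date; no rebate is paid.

price = 1.6860

No-arbitrage gives p* = (R−d)/(u−d) = 0.7250: enumerate every path, weight its payoff by its p*-probability, and discount by R^6.
Enumerate all 2^6 = 64 price paths (U = up ×1.21, D = down ×0.81); each path with k up-moves has probability p*^k·(1−p*)^(6−k).
DDDDDD: M=69.6600, payoff=0.0000, prob=0.000433
UDDDDD: M=104.0600, payoff=0.0000, prob=0.001140
DUDDDD: M=84.2886, payoff=0.0000, prob=0.001140
UUDDDD: M=125.9126, payoff=0.0000, prob=0.003006
DDUDDD: M=69.6600, payoff=0.0000, prob=0.001140
UDUDDD: M=104.0600, payoff=0.1112, prob=0.003006
DUUDDD: M=101.9892, payoff=0.1112, prob=0.003006
UUUDDD: M=152.3542, payoff=0.0000, prob=0.007925
DDDUDD: M=69.6600, payoff=0.0000, prob=0.001140
UDDUDD: M=104.0600, payoff=0.1112, prob=0.003006
DUDUDD: M=84.2886, payoff=0.1112, prob=0.003006
UUDUDD: M=125.9126, payoff=0.0000, prob=0.007925
DDUUDD: M=82.6113, payoff=0.1112, prob=0.003006
UDUUDD: M=123.4069, payoff=0.0000, prob=0.007925
DUUUDD: M=123.4069, payoff=0.0000, prob=0.007925
UUUUDD: M=184.3486, payoff=0.0000, prob=0.020894
DDDDUD: M=69.6600, payoff=0.0000, prob=0.001140
UDDDUD: M=104.0600, payoff=0.1112, prob=0.003006
DUDDUD: M=84.2886, payoff=0.1112, prob=0.003006
UUDDUD: M=125.9126, payoff=0.0000, prob=0.007925
DDUDUD: M=69.6600, payoff=0.1112, prob=0.003006
UDUDUD: M=104.0600, payoff=26.8773, prob=0.007925
DUUDUD: M=101.9892, payoff=26.8773, prob=0.007925
UUUDUD: M=152.3542, payoff=0.0000, prob=0.020894
DDDUUD: M=69.6600, payoff=0.1112, prob=0.003006
UDDUUD: M=104.0600, payoff=26.8773, prob=0.007925
DUDUUD: M=99.9596, payoff=26.8773, prob=0.007925
UUDUUD: M=149.3224, payoff=0.0000, prob=0.020894
DDUUUD: M=99.9596, payoff=26.8773, prob=0.007925
UDUUUD: M=149.3224, payoff=0.0000, prob=0.020894
DUUUUD: M=149.3224, payoff=0.0000, prob=0.020894
UUUUUD: M=223.0619, payoff=0.0000, prob=0.055084
DDDDDU: M=69.6600, payoff=0.0000, prob=0.001140
UDDDDU: M=104.0600, payoff=0.1112, prob=0.003006
DUDDDU: M=84.2886, payoff=0.1112, prob=0.003006
UUDDDU: M=125.9126, payoff=0.0000, prob=0.007925
DDUDDU: M=69.6600, payoff=0.1112, prob=0.003006
UDUDDU: M=104.0600, payoff=26.8773, prob=0.007925
DUUDDU: M=101.9892, payoff=26.8773, prob=0.007925
UUUDDU: M=152.3542, payoff=0.0000, prob=0.020894
DDDUDU: M=69.6600, payoff=0.1112, prob=0.003006
UDDUDU: M=104.0600, payoff=26.8773, prob=0.007925
DUDUDU: M=84.2886, payoff=26.8773, prob=0.007925
UUDUDU: M=125.9126, payoff=0.0000, prob=0.020894
DDUUDU: M=82.6113, payoff=26.8773, prob=0.007925
UDUUDU: M=123.4069, payoff=0.0000, prob=0.020894
DUUUDU: M=123.4069, payoff=0.0000, prob=0.020894
UUUUDU: M=184.3486, payoff=0.0000, prob=0.055084
DDDDUU: M=69.6600, payoff=0.1112, prob=0.003006
UDDDUU: M=104.0600, payoff=26.8773, prob=0.007925
DUDDUU: M=84.2886, payoff=26.8773, prob=0.007925
UUDDUU: M=125.9126, payoff=0.0000, prob=0.020894
DDUDUU: M=80.9673, payoff=26.8773, prob=0.007925
UDUDUU: M=120.9511, payoff=0.0000, prob=0.020894
DUUDUU: M=120.9511, payoff=0.0000, prob=0.020894
UUUDUU: M=180.6801, payoff=0.0000, prob=0.055084
DDDUUU: M=80.9673, payoff=26.8773, prob=0.007925
UDDUUU: M=120.9511, payoff=0.0000, prob=0.020894
DUDUUU: M=120.9511, payoff=0.0000, prob=0.020894
UUDUUU: M=180.6801, payoff=0.0000, prob=0.055084
DDUUUU: M=120.9511, payoff=0.0000, prob=0.020894
UDUUUU: M=180.6801, payoff=0.0000, prob=0.055084
DUUUUU: M=180.6801, payoff=0.0000, prob=0.055084
UUUUUU: M=269.9048, payoff=0.0000, prob=0.145221
Price = Σ prob·payoff / R^6 = 2.986806 / 1.771561 = 1.6860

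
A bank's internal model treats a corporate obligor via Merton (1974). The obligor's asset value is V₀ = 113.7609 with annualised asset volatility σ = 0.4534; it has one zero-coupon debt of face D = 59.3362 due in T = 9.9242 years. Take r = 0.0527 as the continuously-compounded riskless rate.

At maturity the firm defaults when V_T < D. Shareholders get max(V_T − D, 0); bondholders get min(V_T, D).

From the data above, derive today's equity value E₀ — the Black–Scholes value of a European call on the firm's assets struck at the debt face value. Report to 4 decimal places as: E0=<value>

E0=87.5840

Apply the equity-as-call identities (strike 59.3362, horizon 9.9242 years):
d₁ = [ln(V₀/D) + (r + σ²/2)T] / (σ√T)
   = [ln(113.7609/59.3362) + (0.0527 + 0.5·0.4534²)·9.9242] / (0.4534·√9.9242)
   = [0.650879 + 1.543072] / 1.428332 = 1.536023
d₂ = d₁ − σ√T = 1.536023 − 1.428332 = 0.107691
N(d₁) = 0.937734,  N(d₂) = 0.542879,  e^(−rT) = 0.592736
E₀ = V₀·N(d₁) − D·e^(−rT)·N(d₂)
   = 113.7609·0.937734 − 59.3362·0.592736·0.542879 = 87.583954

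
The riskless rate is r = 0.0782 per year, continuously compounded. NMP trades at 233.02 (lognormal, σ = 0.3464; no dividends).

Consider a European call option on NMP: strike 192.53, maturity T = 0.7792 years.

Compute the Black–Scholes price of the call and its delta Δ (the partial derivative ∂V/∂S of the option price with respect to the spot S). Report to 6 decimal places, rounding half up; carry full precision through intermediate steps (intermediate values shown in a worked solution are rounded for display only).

price = 59.065002
Δ = 0.835564

σ√T = 0.3464·√0.7792 = 0.305775
d₁ = (ln(S/K) + (r+σ²/2)T) / (σ√T) = (ln(233.02/192.53) + (0.0782+0.3464²/2)·0.7792) / 0.305775 = (0.190872 + 0.107683) / 0.305775 = 0.976387
d₂ = d₁ − σ√T = 0.976387 − 0.305775 = 0.670612
e^{−rT} = 0.940886
N(d₁) = 0.835564,  N(d₂) = 0.748766
Call price V = S·N(d₁) − K·e^{−rT}·N(d₂) = 194.703040 − 135.638038 = 59.065002
Δ = N(d₁) = 0.835564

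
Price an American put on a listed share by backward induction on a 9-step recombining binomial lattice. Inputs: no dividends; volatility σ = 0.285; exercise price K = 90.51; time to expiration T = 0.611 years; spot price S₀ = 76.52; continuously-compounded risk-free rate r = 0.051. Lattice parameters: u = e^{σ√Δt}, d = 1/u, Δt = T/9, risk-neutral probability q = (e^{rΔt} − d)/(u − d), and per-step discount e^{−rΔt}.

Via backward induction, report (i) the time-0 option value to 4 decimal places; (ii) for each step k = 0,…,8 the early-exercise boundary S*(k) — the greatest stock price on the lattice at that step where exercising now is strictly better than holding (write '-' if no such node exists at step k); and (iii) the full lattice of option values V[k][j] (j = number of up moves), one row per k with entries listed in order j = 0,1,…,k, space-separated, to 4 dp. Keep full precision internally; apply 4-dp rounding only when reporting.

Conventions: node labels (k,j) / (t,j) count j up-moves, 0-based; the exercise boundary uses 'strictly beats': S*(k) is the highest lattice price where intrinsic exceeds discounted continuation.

price = 15.1360
boundary = - - 65.9592 71.0436 65.9592 71.0436 65.9592 71.0436 76.5200
tree:
15.1360
19.5643 10.8954
24.5508 14.8066 7.1331
29.2714 19.4664 10.3368 4.0391
33.6541 24.5508 14.4688 6.3540 1.7956
37.7232 29.2714 19.4664 9.6651 3.1493 0.4800
41.5010 33.6541 24.5508 14.0904 5.3900 0.9726 0.0000
45.0085 37.7232 29.2714 19.4664 8.9130 1.9707 0.0000 0.0000
48.2650 41.5010 33.6541 24.5508 13.9900 3.9932 0.0000 0.0000 0.0000
51.2884 45.0085 37.7232 29.2714 19.4664 8.0915 0.0000 0.0000 0.0000 0.0000

params: Δt=0.06789 u=1.07708 d=0.92843 q=0.50478 e^(-rΔt)=0.99654
t_9 payoffs: 51.2884 45.0085 37.7232 29.2714 19.4664 8.0915 0.0000 0.0000 0.0000 0.0000
t_8: node(8,0) S=42.2450 payoff=48.2650 vs cont=47.9521 → 48.2650 [stop]  node(8,1) S=49.0090 payoff=41.5010 vs cont=41.1882 → 41.5010 [stop]  node(8,2) S=56.8559 payoff=33.6541 vs cont=33.3413 → 33.6541 [stop]  node(8,3) S=65.9592 payoff=24.5508 vs cont=24.2380 → 24.5508 [stop]  node(8,4) S=76.5200 payoff=13.9900 vs cont=13.6772 → 13.9900 [stop]  node(8,5) S=88.7718 payoff=1.7382 vs cont=3.9932 → 3.9932 [wait]  node(8,6) S=102.9851 payoff=0.0000 vs cont=0.0000 → 0.0000 [wait]  node(8,7) S=119.4743 payoff=0.0000 vs cont=0.0000 → 0.0000 [wait]  node(8,8) S=138.6035 payoff=0.0000 vs cont=0.0000 → 0.0000 [wait]  ⇒ S*(8)=76.5200
t_7: node(7,0) S=45.5015 payoff=45.0085 vs cont=44.6957 → 45.0085 [stop]  node(7,1) S=52.7868 payoff=37.7232 vs cont=37.4104 → 37.7232 [stop]  node(7,2) S=61.2386 payoff=29.2714 vs cont=28.9586 → 29.2714 [stop]  node(7,3) S=71.0436 payoff=19.4664 vs cont=19.1536 → 19.4664 [stop]  node(7,4) S=82.4185 payoff=8.0915 vs cont=8.9130 → 8.9130 [wait]  node(7,5) S=95.6147 payoff=0.0000 vs cont=1.9707 → 1.9707 [wait]  node(7,6) S=110.9237 payoff=0.0000 vs cont=0.0000 → 0.0000 [wait]  node(7,7) S=128.6839 payoff=0.0000 vs cont=0.0000 → 0.0000 [wait]  ⇒ S*(7)=71.0436
t_6: node(6,0) S=49.0090 payoff=41.5010 vs cont=41.1882 → 41.5010 [stop]  node(6,1) S=56.8559 payoff=33.6541 vs cont=33.3413 → 33.6541 [stop]  node(6,2) S=65.9592 payoff=24.5508 vs cont=24.2380 → 24.5508 [stop]  node(6,3) S=76.5200 payoff=13.9900 vs cont=14.0904 → 14.0904 [wait]  node(6,4) S=88.7718 payoff=1.7382 vs cont=5.3900 → 5.3900 [wait]  node(6,5) S=102.9851 payoff=0.0000 vs cont=0.9726 → 0.9726 [wait]  node(6,6) S=119.4743 payoff=0.0000 vs cont=0.0000 → 0.0000 [wait]  ⇒ S*(6)=65.9592
t_5: node(5,0) S=52.7868 payoff=37.7232 vs cont=37.4104 → 37.7232 [stop]  node(5,1) S=61.2386 payoff=29.2714 vs cont=28.9586 → 29.2714 [stop]  node(5,2) S=71.0436 payoff=19.4664 vs cont=19.2041 → 19.4664 [stop]  node(5,3) S=82.4185 payoff=8.0915 vs cont=9.6651 → 9.6651 [wait]  node(5,4) S=95.6147 payoff=0.0000 vs cont=3.1493 → 3.1493 [wait]  node(5,5) S=110.9237 payoff=0.0000 vs cont=0.4800 → 0.4800 [wait]  ⇒ S*(5)=71.0436
t_4: node(4,0) S=56.8559 payoff=33.6541 vs cont=33.3413 → 33.6541 [stop]  node(4,1) S=65.9592 payoff=24.5508 vs cont=24.2380 → 24.5508 [stop]  node(4,2) S=76.5200 payoff=13.9900 vs cont=14.4688 → 14.4688 [wait]  node(4,3) S=88.7718 payoff=1.7382 vs cont=6.3540 → 6.3540 [wait]  node(4,4) S=102.9851 payoff=0.0000 vs cont=1.7956 → 1.7956 [wait]  ⇒ S*(4)=65.9592
t_3: node(3,0) S=61.2386 payoff=29.2714 vs cont=28.9586 → 29.2714 [stop]  node(3,1) S=71.0436 payoff=19.4664 vs cont=19.3944 → 19.4664 [stop]  node(3,2) S=82.4185 payoff=8.0915 vs cont=10.3368 → 10.3368 [wait]  node(3,3) S=95.6147 payoff=0.0000 vs cont=4.0391 → 4.0391 [wait]  ⇒ S*(3)=71.0436
t_2: node(2,0) S=65.9592 payoff=24.5508 vs cont=24.2380 → 24.5508 [stop]  node(2,1) S=76.5200 payoff=13.9900 vs cont=14.8066 → 14.8066 [wait]  node(2,2) S=88.7718 payoff=1.7382 vs cont=7.1331 → 7.1331 [wait]  ⇒ S*(2)=65.9592
t_1: node(1,0) S=71.0436 payoff=19.4664 vs cont=19.5643 → 19.5643 [wait]  node(1,1) S=82.4185 payoff=8.0915 vs cont=10.8954 → 10.8954 [wait]  ⇒ S*(1)=-
t_0: node(0,0) S=76.5200 payoff=13.9900 vs cont=15.1360 → 15.1360 [wait]  ⇒ S*(0)=-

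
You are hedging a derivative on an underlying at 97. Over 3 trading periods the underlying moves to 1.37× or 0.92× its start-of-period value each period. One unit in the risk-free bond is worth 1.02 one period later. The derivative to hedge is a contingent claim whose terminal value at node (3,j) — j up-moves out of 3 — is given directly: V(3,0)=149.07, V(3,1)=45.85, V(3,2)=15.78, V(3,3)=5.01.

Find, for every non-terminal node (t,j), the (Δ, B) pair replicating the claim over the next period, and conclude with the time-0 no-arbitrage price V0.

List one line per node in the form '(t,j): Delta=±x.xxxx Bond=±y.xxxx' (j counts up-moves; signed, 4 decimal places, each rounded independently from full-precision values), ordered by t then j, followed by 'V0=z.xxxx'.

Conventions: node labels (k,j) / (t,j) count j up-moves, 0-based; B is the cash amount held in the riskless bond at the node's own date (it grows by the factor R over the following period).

(0,0): Delta=-1.6156 Bond=241.9920
(1,0): Delta=-2.1231 Bond=292.1244
(1,1): Delta=-0.4227 Bond=88.3082
(2,0): Delta=-2.7939 Bond=353.0368
(2,1): Delta=-0.5466 Bond=105.2220
(2,2): Delta=-0.1315 Bond=37.0575
V0=85.2828

Since d<R<u, set p* = (R−d)/(u−d) = 0.2222; price each node as the discounted p*-expectation of its children.
Terminal payoffs: V(3,0)=149.0700, V(3,1)=45.8500, V(3,2)=15.7800, V(3,3)=5.0100
(2,0): S=82.1008. Δ = (V_up−V_dn)/(S_up−S_dn) = (45.8500−149.0700)/(112.4781−75.5327) = -2.7939. V = [p*·45.8500 + (1−p*)·149.0700]/1.02 = 123.6590. B = V − Δ·S = 353.0368.
(2,1): S=122.2588. Δ = (V_up−V_dn)/(S_up−S_dn) = (15.7800−45.8500)/(167.4946−112.4781) = -0.5466. V = [p*·15.7800 + (1−p*)·45.8500]/1.02 = 38.3998. B = V − Δ·S = 105.2220.
(2,2): S=182.0593. Δ = (V_up−V_dn)/(S_up−S_dn) = (5.0100−15.7800)/(249.4212−167.4946) = -0.1315. V = [p*·5.0100 + (1−p*)·15.7800]/1.02 = 13.1242. B = V − Δ·S = 37.0575.
(1,0): S=89.2400. Δ = (V_up−V_dn)/(S_up−S_dn) = (38.3998−123.6590)/(122.2588−82.1008) = -2.1231. V = [p*·38.3998 + (1−p*)·123.6590]/1.02 = 102.6594. B = V − Δ·S = 292.1244.
(1,1): S=132.8900. Δ = (V_up−V_dn)/(S_up−S_dn) = (13.1242−38.3998)/(182.0593−122.2588) = -0.4227. V = [p*·13.1242 + (1−p*)·38.3998]/1.02 = 32.1402. B = V − Δ·S = 88.3082.
(0,0): S=97.0000. Δ = (V_up−V_dn)/(S_up−S_dn) = (32.1402−102.6594)/(132.8900−89.2400) = -1.6156. V = [p*·32.1402 + (1−p*)·102.6594]/1.02 = 85.2828. B = V − Δ·S = 241.9920.
As a check, the time-0 holding Δ(0,0)·S0 + B(0,0) comes to 85.2828 — exactly V0.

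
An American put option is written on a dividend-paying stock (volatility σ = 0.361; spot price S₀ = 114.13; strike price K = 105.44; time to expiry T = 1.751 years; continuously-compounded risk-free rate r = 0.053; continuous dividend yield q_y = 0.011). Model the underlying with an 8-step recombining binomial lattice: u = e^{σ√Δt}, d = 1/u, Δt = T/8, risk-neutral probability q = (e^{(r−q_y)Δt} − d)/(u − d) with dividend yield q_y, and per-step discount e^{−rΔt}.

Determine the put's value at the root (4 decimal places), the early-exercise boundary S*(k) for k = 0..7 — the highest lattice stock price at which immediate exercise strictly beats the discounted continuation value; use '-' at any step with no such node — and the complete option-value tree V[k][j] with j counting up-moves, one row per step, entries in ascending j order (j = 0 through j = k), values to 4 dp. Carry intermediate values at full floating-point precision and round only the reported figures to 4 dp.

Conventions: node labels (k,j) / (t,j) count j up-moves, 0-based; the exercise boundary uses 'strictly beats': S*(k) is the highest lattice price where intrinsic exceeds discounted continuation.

params: Δt=0.21887 u=1.18399 d=0.84460 q=0.48509 e^(-rΔt)=0.98847
t_8 payoffs: 75.8862 64.0104 47.3626 24.0252 0.0000 0.0000 0.0000 0.0000 0.0000
t_7: node(7,0) S=34.9915 payoff=70.4485 vs cont=69.3166 → 70.4485 [stop]  node(7,1) S=49.0522 payoff=56.3878 vs cont=55.2897 → 56.3878 [stop]  node(7,2) S=68.7631 payoff=36.6769 vs cont=35.6262 → 36.6769 [stop]  node(7,3) S=96.3944 payoff=9.0456 vs cont=12.2282 → 12.2282 [wait]  node(7,4) S=135.1288 payoff=0.0000 vs cont=0.0000 → 0.0000 [wait]  node(7,5) S=189.4281 payoff=0.0000 vs cont=0.0000 → 0.0000 [wait]  node(7,6) S=265.5467 payoff=0.0000 vs cont=0.0000 → 0.0000 [wait]  node(7,7) S=372.2523 payoff=0.0000 vs cont=0.0000 → 0.0000 [wait]  ⇒ S*(7)=68.7631
t_6: node(6,0) S=41.4296 payoff=64.0104 vs cont=62.8940 → 64.0104 [stop]  node(6,1) S=58.0774 payoff=47.3626 vs cont=46.2862 → 47.3626 [stop]  node(6,2) S=81.4148 payoff=24.0252 vs cont=24.5309 → 24.5309 [wait]  node(6,3) S=114.1300 payoff=0.0000 vs cont=6.2238 → 6.2238 [wait]  node(6,4) S=159.9913 payoff=0.0000 vs cont=0.0000 → 0.0000 [wait]  node(6,5) S=224.2811 payoff=0.0000 vs cont=0.0000 → 0.0000 [wait]  node(6,6) S=314.4048 payoff=0.0000 vs cont=0.0000 → 0.0000 [wait]  ⇒ S*(6)=58.0774
t_5: node(5,0) S=49.0522 payoff=56.3878 vs cont=55.2897 → 56.3878 [stop]  node(5,1) S=68.7631 payoff=36.6769 vs cont=35.8687 → 36.6769 [stop]  node(5,2) S=96.3944 payoff=9.0456 vs cont=15.4698 → 15.4698 [wait]  node(5,3) S=135.1288 payoff=0.0000 vs cont=3.1677 → 3.1677 [wait]  node(5,4) S=189.4281 payoff=0.0000 vs cont=0.0000 → 0.0000 [wait]  node(5,5) S=265.5467 payoff=0.0000 vs cont=0.0000 → 0.0000 [wait]  ⇒ S*(5)=68.7631
t_4: node(4,0) S=58.0774 payoff=47.3626 vs cont=46.2862 → 47.3626 [stop]  node(4,1) S=81.4148 payoff=24.0252 vs cont=26.0853 → 26.0853 [wait]  node(4,2) S=114.1300 payoff=0.0000 vs cont=9.3926 → 9.3926 [wait]  node(4,3) S=159.9913 payoff=0.0000 vs cont=1.6123 → 1.6123 [wait]  node(4,4) S=224.2811 payoff=0.0000 vs cont=0.0000 → 0.0000 [wait]  ⇒ S*(4)=58.0774
t_3: node(3,0) S=68.7631 payoff=36.6769 vs cont=36.6140 → 36.6769 [stop]  node(3,1) S=96.3944 payoff=9.0456 vs cont=17.7804 → 17.7804 [wait]  node(3,2) S=135.1288 payoff=0.0000 vs cont=5.5537 → 5.5537 [wait]  node(3,3) S=189.4281 payoff=0.0000 vs cont=0.8206 → 0.8206 [wait]  ⇒ S*(3)=68.7631
t_2: node(2,0) S=81.4148 payoff=24.0252 vs cont=27.1932 → 27.1932 [wait]  node(2,1) S=114.1300 payoff=0.0000 vs cont=11.7127 → 11.7127 [wait]  node(2,2) S=159.9913 payoff=0.0000 vs cont=3.2202 → 3.2202 [wait]  ⇒ S*(2)=-
t_1: node(1,0) S=96.3944 payoff=9.0456 vs cont=19.4568 → 19.4568 [wait]  node(1,1) S=135.1288 payoff=0.0000 vs cont=7.5055 → 7.5055 [wait]  ⇒ S*(1)=-
t_0: node(0,0) S=114.1300 payoff=0.0000 vs cont=13.5018 → 13.5018 [wait]  ⇒ S*(0)=-

price = 13.5018
boundary = - - - 68.7631 58.0774 68.7631 58.0774 68.7631
tree:
13.5018
19.4568 7.5055
27.1932 11.7127 3.2202
36.6769 17.7804 5.5537 0.8206
47.3626 26.0853 9.3926 1.6123 0.0000
56.3878 36.6769 15.4698 3.1677 0.0000 0.0000
64.0104 47.3626 24.5309 6.2238 0.0000 0.0000 0.0000
70.4485 56.3878 36.6769 12.2282 0.0000 0.0000 0.0000 0.0000
75.8862 64.0104 47.3626 24.0252 0.0000 0.0000 0.0000 0.0000 0.0000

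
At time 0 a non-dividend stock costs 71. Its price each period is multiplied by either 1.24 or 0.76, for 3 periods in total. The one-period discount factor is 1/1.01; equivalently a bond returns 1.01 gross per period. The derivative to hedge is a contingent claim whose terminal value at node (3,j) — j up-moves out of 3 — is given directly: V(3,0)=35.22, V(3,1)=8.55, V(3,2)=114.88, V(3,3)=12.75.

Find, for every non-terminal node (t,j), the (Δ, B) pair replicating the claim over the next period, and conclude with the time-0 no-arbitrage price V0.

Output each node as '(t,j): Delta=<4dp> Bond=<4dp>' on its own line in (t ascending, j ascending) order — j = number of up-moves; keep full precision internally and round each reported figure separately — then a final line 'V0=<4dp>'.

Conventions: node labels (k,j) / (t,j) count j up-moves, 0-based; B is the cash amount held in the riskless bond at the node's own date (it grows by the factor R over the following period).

Risk-neutral probability p* = (R−d)/(u−d) = (1.01−0.76)/(1.24−0.76) = 0.5208.
At maturity the claim pays: V(3,0)=35.2200, V(3,1)=8.5500, V(3,2)=114.8800, V(3,3)=12.7500
  t=2,j=0: stock 41.0096 → up 50.8519 (V=8.5500), down 31.1673 (V=35.2200). Price 21.1182; hedge Δ=-1.3549, bond B=76.6807.
  t=2,j=1: stock 66.9104 → up 82.9689 (V=114.8800), down 50.8519 (V=8.5500). Price 63.2972; hedge Δ=3.3107, bond B=-158.2236.
  t=2,j=2: stock 109.1696 → up 135.3703 (V=12.7500), down 82.9689 (V=114.8800). Price 61.0765; hedge Δ=-1.9490, bond B=273.8474.
  t=1,j=0: stock 53.9600 → up 66.9104 (V=63.2972), down 41.0096 (V=21.1182). Price 42.6598; hedge Δ=1.6285, bond B=-45.2132.
  t=1,j=1: stock 88.0400 → up 109.1696 (V=61.0765), down 66.9104 (V=63.2972). Price 61.5254; hedge Δ=-0.0525, bond B=66.1518.
  t=0,j=0: stock 71.0000 → up 88.0400 (V=61.5254), down 53.9600 (V=42.6598). Price 51.9660; hedge Δ=0.5536, bond B=12.6628.
Sanity check at the root: Δ(0,0)·S0 + B(0,0) reproduces V0 = 51.9660.

(0,0): Delta=0.5536 Bond=12.6628
(1,0): Delta=1.6285 Bond=-45.2132
(1,1): Delta=-0.0525 Bond=66.1518
(2,0): Delta=-1.3549 Bond=76.6807
(2,1): Delta=3.3107 Bond=-158.2236
(2,2): Delta=-1.9490 Bond=273.8474
V0=51.9660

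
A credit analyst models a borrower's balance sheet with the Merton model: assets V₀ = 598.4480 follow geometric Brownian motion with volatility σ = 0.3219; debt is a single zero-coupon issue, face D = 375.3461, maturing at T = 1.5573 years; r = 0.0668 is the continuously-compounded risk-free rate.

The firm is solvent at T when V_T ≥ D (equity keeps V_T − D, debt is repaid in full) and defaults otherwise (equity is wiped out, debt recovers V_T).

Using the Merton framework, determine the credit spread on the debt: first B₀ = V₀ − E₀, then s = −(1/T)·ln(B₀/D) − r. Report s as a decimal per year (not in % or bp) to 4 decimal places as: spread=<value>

Apply the equity-as-call identities (strike 375.3461, horizon 1.5573 years):
d₁ = [ln(V₀/D) + (r + σ²/2)T] / (σ√T)
   = [ln(598.4480/375.3461) + (0.0668 + 0.5·0.3219²)·1.5573] / (0.3219·√1.5573)
   = [0.466491 + 0.184711] / 0.401705 = 1.621096
d₂ = d₁ − σ√T = 1.621096 − 0.401705 = 1.219391
N(d₁) = 0.947501,  N(d₂) = 0.888652,  e^(−rT) = 0.901200
E₀ = V₀·N(d₁) − D·e^(−rT)·N(d₂)
   = 598.4480·0.947501 − 375.3461·0.901200·0.888652 = 266.433077
B₀ = V₀ − E₀ = 598.4480 − 266.433077 = 332.014923
spread = −(1/T)·ln(B₀/D) − r = −(1/1.5573)·ln(332.014923/375.3461) − 0.0668 = 0.01197006

spread=0.0120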